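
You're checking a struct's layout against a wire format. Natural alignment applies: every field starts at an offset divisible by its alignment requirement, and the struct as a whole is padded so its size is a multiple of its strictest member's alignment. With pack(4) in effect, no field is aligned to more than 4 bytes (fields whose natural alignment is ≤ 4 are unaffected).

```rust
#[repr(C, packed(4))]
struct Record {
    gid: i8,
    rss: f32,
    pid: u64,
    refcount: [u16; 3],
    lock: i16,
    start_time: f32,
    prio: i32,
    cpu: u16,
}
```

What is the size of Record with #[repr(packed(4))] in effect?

36

gid at 0 (size 1, align 1) → ends 1
pad 3 to align 4 for rss
rss at 4 (size 4, align 4) → ends 8
pid at 8 (size 8, align 4) → ends 16
refcount at 16 (size 6, align 2) → ends 22
lock at 22 (size 2, align 2) → ends 24
start_time at 24 (size 4, align 4) → ends 28
prio at 28 (size 4, align 4) → ends 32
cpu at 32 (size 2, align 2) → ends 34
tail pad 2 to reach multiple of 4
total 36 bytes, alignment 4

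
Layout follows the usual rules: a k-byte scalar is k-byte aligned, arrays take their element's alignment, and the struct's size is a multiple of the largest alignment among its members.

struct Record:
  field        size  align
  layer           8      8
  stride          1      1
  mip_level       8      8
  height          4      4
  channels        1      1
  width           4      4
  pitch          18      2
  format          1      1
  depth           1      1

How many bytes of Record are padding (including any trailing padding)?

10

@0: layer [8B, align 8] → 8
@8: stride [1B, align 1] → 9
+7 pad (align 8)
@16: mip_level [8B, align 8] → 24
@24: height [4B, align 4] → 28
@28: channels [1B, align 1] → 29
+3 pad (align 4)
@32: width [4B, align 4] → 36
@36: pitch [18B, align 2] → 54
@54: format [1B, align 1] → 55
@55: depth [1B, align 1] → 56
size 56, align 8
data bytes 46, size 56 → padding 10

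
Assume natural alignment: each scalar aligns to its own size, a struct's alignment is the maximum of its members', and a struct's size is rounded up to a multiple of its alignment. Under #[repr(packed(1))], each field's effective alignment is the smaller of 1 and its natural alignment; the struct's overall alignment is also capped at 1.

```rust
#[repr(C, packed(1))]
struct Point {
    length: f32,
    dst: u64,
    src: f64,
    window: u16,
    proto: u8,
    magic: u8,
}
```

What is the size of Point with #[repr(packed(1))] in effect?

24

@0: length [4B, align 1] → 4
@4: dst [8B, align 1] → 12
@12: src [8B, align 1] → 20
@20: window [2B, align 1] → 22
@22: proto [1B, align 1] → 23
@23: magic [1B, align 1] → 24
size 24, align 1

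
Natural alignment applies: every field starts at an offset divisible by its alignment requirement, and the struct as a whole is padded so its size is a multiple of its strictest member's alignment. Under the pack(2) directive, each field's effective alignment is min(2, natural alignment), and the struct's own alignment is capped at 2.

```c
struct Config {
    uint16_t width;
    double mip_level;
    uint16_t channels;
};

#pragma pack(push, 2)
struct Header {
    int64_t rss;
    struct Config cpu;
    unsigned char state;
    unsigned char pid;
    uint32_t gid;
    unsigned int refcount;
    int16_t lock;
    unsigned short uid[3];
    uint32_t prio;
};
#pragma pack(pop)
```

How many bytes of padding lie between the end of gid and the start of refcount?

Config: 0..2  width  (2B, 2-aligned); 2..8  -- padding (6B); 8..16  mip_level  (8B, 8-aligned); 16..18  channels  (2B, 2-aligned); 18..24  -- tail padding (6B); sizeof = 24, alignof = 8
0..8  rss  (8B, 2-aligned)
8..32  cpu  (24B, 2-aligned)
32..33  state  (1B, 1-aligned)
33..34  pid  (1B, 1-aligned)
34..38  gid  (4B, 2-aligned)
38..42  refcount  (4B, 2-aligned)

0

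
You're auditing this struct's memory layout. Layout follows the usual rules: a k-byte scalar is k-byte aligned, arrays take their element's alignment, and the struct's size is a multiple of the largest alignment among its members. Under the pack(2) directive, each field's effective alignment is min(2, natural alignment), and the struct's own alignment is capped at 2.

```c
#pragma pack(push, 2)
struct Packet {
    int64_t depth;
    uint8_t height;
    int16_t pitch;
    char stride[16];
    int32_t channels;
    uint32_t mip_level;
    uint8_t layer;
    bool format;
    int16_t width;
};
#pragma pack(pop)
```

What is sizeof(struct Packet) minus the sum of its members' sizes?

depth at 0 (size 8, align 2) → ends 8
height at 8 (size 1, align 1) → ends 9
pad 1 to align 2 for pitch
pitch at 10 (size 2, align 2) → ends 12
stride at 12 (size 16, align 1) → ends 28
channels at 28 (size 4, align 2) → ends 32
mip_level at 32 (size 4, align 2) → ends 36
layer at 36 (size 1, align 1) → ends 37
format at 37 (size 1, align 1) → ends 38
width at 38 (size 2, align 2) → ends 40
total 40 bytes, alignment 2
data bytes 39, size 40 → padding 1

1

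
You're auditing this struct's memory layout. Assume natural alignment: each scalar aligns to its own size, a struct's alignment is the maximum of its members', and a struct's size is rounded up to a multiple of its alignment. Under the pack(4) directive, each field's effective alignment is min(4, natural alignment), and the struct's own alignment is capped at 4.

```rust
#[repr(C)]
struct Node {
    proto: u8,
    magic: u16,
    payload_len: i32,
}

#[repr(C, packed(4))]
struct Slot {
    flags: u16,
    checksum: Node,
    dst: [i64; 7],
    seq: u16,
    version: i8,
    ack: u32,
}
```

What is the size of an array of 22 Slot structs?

1672

Node: @0: proto [1B, align 1] → 1; +1 pad (align 2); @2: magic [2B, align 2] → 4; @4: payload_len [4B, align 4] → 8; size 8, align 4
@0: flags [2B, align 2] → 2
+2 pad (align 4)
@4: checksum [8B, align 4] → 12
@12: dst [56B, align 4] → 68
@68: seq [2B, align 2] → 70
@70: version [1B, align 1] → 71
+1 pad (align 4)
@72: ack [4B, align 4] → 76
size 76, align 4
array of 22: 22 × 76 = 1672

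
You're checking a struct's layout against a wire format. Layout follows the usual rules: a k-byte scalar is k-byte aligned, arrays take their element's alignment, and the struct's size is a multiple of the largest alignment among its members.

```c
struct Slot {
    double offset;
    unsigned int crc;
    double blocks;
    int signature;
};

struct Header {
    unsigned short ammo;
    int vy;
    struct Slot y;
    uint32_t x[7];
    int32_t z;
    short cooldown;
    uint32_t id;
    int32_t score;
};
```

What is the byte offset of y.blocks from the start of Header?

24

Slot: offset at 0 (size 8, align 8) → ends 8; crc at 8 (size 4, align 4) → ends 12; pad 4 to align 8 for blocks; blocks at 16 (size 8, align 8) → ends 24; signature at 24 (size 4, align 4) → ends 28; tail pad 4 to reach multiple of 8; total 32 bytes, alignment 8
ammo at 0 (size 2, align 2) → ends 2
pad 2 to align 4 for vy
vy at 4 (size 4, align 4) → ends 8
y at 8 (size 32, align 8) → ends 40
within Slot: blocks at 16
8 + 16 = 24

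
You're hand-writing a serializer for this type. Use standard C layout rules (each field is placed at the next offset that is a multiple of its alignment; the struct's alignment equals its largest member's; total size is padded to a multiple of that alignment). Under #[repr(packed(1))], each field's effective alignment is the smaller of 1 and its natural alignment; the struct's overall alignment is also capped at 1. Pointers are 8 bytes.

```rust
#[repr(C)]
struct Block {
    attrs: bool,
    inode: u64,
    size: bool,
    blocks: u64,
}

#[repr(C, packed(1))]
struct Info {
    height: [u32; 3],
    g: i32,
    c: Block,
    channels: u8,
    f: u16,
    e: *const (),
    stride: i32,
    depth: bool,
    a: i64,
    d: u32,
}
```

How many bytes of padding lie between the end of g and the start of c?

0

Block: 0..1  attrs  (1B, 1-aligned); 1..8  -- padding (7B); 8..16  inode  (8B, 8-aligned); 16..17  size  (1B, 1-aligned); 17..24  -- padding (7B); 24..32  blocks  (8B, 8-aligned); sizeof = 32, alignof = 8
0..12  height  (12B, 1-aligned)
12..16  g  (4B, 1-aligned)
16..48  c  (32B, 1-aligned)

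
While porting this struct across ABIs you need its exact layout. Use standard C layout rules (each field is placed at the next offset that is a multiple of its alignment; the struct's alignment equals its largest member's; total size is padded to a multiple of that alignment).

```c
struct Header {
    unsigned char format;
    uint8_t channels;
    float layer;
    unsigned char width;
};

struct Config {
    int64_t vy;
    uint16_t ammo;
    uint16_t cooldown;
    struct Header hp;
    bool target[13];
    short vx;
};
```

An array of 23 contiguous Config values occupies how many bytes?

920

Header: 0..1  format  (1B, 1-aligned); 1..2  channels  (1B, 1-aligned); 2..4  -- padding (2B); 4..8  layer  (4B, 4-aligned); 8..9  width  (1B, 1-aligned); 9..12  -- tail padding (3B); sizeof = 12, alignof = 4
0..8  vy  (8B, 8-aligned)
8..10  ammo  (2B, 2-aligned)
10..12  cooldown  (2B, 2-aligned)
12..24  hp  (12B, 4-aligned)
24..37  target  (13B, 1-aligned)
37..38  -- padding (1B)
38..40  vx  (2B, 2-aligned)
sizeof = 40, alignof = 8
array of 23: 23 × 40 = 920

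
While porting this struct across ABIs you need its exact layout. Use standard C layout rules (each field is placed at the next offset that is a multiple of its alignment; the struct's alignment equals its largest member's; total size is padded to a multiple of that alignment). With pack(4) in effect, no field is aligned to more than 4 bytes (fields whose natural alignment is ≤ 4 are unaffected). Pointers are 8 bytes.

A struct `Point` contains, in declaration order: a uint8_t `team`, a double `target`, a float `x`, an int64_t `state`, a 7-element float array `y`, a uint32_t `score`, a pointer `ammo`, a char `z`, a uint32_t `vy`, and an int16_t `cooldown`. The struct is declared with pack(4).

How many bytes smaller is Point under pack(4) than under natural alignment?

natural layout:
  0..1  team  (1B, 1-aligned)
  1..8  -- padding (7B)
  8..16  target  (8B, 8-aligned)
  16..20  x  (4B, 4-aligned)
  20..24  -- padding (4B)
  24..32  state  (8B, 8-aligned)
  32..60  y  (28B, 4-aligned)
  60..64  score  (4B, 4-aligned)
  64..72  ammo  (8B, 8-aligned)
  72..73  z  (1B, 1-aligned)
  73..76  -- padding (3B)
  76..80  vy  (4B, 4-aligned)
  80..82  cooldown  (2B, 2-aligned)
  82..88  -- tail padding (6B)
  sizeof = 88, alignof = 8
packed(4) layout:
  0..1  team  (1B, 1-aligned)
  1..4  -- padding (3B)
  4..12  target  (8B, 4-aligned)
  12..16  x  (4B, 4-aligned)
  16..24  state  (8B, 4-aligned)
  24..52  y  (28B, 4-aligned)
  52..56  score  (4B, 4-aligned)
  56..64  ammo  (8B, 4-aligned)
  64..65  z  (1B, 1-aligned)
  65..68  -- padding (3B)
  68..72  vy  (4B, 4-aligned)
  72..74  cooldown  (2B, 2-aligned)
  74..76  -- tail padding (2B)
  sizeof = 76, alignof = 4
88 − 76 = 12

12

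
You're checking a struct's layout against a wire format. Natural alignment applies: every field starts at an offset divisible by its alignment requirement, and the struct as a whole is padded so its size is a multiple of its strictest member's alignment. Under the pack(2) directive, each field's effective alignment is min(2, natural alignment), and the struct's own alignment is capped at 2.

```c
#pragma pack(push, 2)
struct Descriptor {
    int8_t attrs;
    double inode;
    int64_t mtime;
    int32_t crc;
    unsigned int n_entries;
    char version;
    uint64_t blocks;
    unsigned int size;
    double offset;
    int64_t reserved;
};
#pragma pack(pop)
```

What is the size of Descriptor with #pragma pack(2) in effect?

@0: attrs [1B, align 1] → 1
+1 pad (align 2)
@2: inode [8B, align 2] → 10
@10: mtime [8B, align 2] → 18
@18: crc [4B, align 2] → 22
@22: n_entries [4B, align 2] → 26
@26: version [1B, align 1] → 27
+1 pad (align 2)
@28: blocks [8B, align 2] → 36
@36: size [4B, align 2] → 40
@40: offset [8B, align 2] → 48
@48: reserved [8B, align 2] → 56
size 56, align 2

56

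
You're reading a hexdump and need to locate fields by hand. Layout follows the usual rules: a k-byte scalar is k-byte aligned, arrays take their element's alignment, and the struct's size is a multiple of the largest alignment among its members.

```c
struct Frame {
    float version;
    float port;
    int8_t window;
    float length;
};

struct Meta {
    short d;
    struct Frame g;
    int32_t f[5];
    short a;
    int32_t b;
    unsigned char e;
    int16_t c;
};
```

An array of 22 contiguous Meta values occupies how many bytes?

1144

Frame: version at 0 (size 4, align 4) → ends 4; port at 4 (size 4, align 4) → ends 8; window at 8 (size 1, align 1) → ends 9; pad 3 to align 4 for length; length at 12 (size 4, align 4) → ends 16; total 16 bytes, alignment 4
d at 0 (size 2, align 2) → ends 2
pad 2 to align 4 for g
g at 4 (size 16, align 4) → ends 20
f at 20 (size 20, align 4) → ends 40
a at 40 (size 2, align 2) → ends 42
pad 2 to align 4 for b
b at 44 (size 4, align 4) → ends 48
e at 48 (size 1, align 1) → ends 49
pad 1 to align 2 for c
c at 50 (size 2, align 2) → ends 52
total 52 bytes, alignment 4
array of 22: 22 × 52 = 1144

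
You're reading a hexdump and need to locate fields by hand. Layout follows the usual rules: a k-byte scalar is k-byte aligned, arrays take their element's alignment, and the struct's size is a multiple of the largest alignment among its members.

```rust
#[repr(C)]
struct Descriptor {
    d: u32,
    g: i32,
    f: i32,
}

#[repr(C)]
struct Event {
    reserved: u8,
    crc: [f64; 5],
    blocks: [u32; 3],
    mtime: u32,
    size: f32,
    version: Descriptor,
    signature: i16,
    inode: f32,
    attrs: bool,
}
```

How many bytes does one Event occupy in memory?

96 bytes

Descriptor: @0: d [4B, align 4] → 4; @4: g [4B, align 4] → 8; @8: f [4B, align 4] → 12; size 12, align 4
@0: reserved [1B, align 1] → 1
+7 pad (align 8)
@8: crc [40B, align 8] → 48
@48: blocks [12B, align 4] → 60
@60: mtime [4B, align 4] → 64
@64: size [4B, align 4] → 68
@68: version [12B, align 4] → 80
@80: signature [2B, align 2] → 82
+2 pad (align 4)
@84: inode [4B, align 4] → 88
@88: attrs [1B, align 1] → 89
+7 tail pad (align 8)
size 96, align 8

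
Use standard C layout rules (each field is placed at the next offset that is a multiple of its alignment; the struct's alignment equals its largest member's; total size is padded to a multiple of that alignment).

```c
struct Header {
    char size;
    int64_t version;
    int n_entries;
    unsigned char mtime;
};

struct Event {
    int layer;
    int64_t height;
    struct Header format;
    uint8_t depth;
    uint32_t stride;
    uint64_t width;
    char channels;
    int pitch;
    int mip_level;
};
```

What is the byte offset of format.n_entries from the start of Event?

32

Header: 0..1  size  (1B, 1-aligned); 1..8  -- padding (7B); 8..16  version  (8B, 8-aligned); 16..20  n_entries  (4B, 4-aligned); 20..21  mtime  (1B, 1-aligned); 21..24  -- tail padding (3B); sizeof = 24, alignof = 8
0..4  layer  (4B, 4-aligned)
4..8  -- padding (4B)
8..16  height  (8B, 8-aligned)
16..40  format  (24B, 8-aligned)
within Header: n_entries at 16
16 + 16 = 32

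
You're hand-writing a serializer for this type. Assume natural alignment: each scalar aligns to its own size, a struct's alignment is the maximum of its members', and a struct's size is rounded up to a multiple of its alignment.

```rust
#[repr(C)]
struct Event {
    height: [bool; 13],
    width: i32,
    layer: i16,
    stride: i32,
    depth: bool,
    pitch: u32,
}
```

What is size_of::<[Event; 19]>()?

684

height at 0 (size 13, align 1) → ends 13
pad 3 to align 4 for width
width at 16 (size 4, align 4) → ends 20
layer at 20 (size 2, align 2) → ends 22
pad 2 to align 4 for stride
stride at 24 (size 4, align 4) → ends 28
depth at 28 (size 1, align 1) → ends 29
pad 3 to align 4 for pitch
pitch at 32 (size 4, align 4) → ends 36
total 36 bytes, alignment 4
array of 19: 19 × 36 = 684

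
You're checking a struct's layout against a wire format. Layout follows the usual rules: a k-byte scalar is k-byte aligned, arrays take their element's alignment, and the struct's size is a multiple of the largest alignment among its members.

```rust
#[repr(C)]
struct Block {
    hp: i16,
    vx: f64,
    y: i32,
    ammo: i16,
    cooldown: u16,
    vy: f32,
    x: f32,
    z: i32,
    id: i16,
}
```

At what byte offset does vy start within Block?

24

0..2  hp  (2B, 2-aligned)
2..8  -- padding (6B)
8..16  vx  (8B, 8-aligned)
16..20  y  (4B, 4-aligned)
20..22  ammo  (2B, 2-aligned)
22..24  cooldown  (2B, 2-aligned)
24..28  vy  (4B, 4-aligned)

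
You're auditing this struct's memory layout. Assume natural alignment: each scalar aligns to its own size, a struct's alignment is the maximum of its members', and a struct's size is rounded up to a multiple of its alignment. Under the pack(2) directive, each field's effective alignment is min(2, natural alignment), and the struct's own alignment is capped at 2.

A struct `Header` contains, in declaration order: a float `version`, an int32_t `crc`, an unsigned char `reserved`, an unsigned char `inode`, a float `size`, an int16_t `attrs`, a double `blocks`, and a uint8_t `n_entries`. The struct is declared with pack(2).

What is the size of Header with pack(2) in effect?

26

0..4  version  (4B, 2-aligned)
4..8  crc  (4B, 2-aligned)
8..9  reserved  (1B, 1-aligned)
9..10  inode  (1B, 1-aligned)
10..14  size  (4B, 2-aligned)
14..16  attrs  (2B, 2-aligned)
16..24  blocks  (8B, 2-aligned)
24..25  n_entries  (1B, 1-aligned)
25..26  -- tail padding (1B)
sizeof = 26, alignof = 2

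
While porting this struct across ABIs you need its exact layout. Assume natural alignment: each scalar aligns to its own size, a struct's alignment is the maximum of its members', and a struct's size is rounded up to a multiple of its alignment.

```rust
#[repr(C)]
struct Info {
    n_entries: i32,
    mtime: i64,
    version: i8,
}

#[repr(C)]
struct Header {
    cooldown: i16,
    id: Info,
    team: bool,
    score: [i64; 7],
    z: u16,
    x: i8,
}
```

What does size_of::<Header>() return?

104

Info: @0: n_entries [4B, align 4] → 4; +4 pad (align 8); @8: mtime [8B, align 8] → 16; @16: version [1B, align 1] → 17; +7 tail pad (align 8); size 24, align 8
@0: cooldown [2B, align 2] → 2
+6 pad (align 8)
@8: id [24B, align 8] → 32
@32: team [1B, align 1] → 33
+7 pad (align 8)
@40: score [56B, align 8] → 96
@96: z [2B, align 2] → 98
@98: x [1B, align 1] → 99
+5 tail pad (align 8)
size 104, align 8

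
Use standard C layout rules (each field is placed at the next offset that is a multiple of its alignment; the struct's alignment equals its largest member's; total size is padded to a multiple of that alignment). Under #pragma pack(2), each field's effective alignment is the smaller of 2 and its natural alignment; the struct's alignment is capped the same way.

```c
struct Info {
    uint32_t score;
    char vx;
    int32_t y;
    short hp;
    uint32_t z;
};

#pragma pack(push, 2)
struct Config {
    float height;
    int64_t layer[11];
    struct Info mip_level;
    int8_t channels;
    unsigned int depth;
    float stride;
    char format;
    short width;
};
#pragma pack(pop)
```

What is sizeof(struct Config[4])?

504

Info: score at 0 (size 4, align 4) → ends 4; vx at 4 (size 1, align 1) → ends 5; pad 3 to align 4 for y; y at 8 (size 4, align 4) → ends 12; hp at 12 (size 2, align 2) → ends 14; pad 2 to align 4 for z; z at 16 (size 4, align 4) → ends 20; total 20 bytes, alignment 4
height at 0 (size 4, align 2) → ends 4
layer at 4 (size 88, align 2) → ends 92
mip_level at 92 (size 20, align 2) → ends 112
channels at 112 (size 1, align 1) → ends 113
pad 1 to align 2 for depth
depth at 114 (size 4, align 2) → ends 118
stride at 118 (size 4, align 2) → ends 122
format at 122 (size 1, align 1) → ends 123
pad 1 to align 2 for width
width at 124 (size 2, align 2) → ends 126
total 126 bytes, alignment 2
array of 4: 4 × 126 = 504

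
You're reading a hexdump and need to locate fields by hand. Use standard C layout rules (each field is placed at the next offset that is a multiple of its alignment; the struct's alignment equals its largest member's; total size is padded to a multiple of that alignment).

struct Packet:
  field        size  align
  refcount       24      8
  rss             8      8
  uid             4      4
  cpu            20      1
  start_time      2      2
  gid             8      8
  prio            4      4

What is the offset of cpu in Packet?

36

refcount at 0 (size 24, align 8) → ends 24
rss at 24 (size 8, align 8) → ends 32
uid at 32 (size 4, align 4) → ends 36
cpu at 36 (size 20, align 1) → ends 56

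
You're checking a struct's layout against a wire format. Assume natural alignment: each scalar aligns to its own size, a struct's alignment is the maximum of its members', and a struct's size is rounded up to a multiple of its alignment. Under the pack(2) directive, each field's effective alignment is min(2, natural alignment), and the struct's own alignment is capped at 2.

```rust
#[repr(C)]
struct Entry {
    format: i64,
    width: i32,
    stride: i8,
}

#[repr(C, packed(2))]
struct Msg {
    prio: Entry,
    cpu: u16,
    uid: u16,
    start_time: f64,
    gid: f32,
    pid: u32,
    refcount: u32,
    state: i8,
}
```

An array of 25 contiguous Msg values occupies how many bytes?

Entry: @0: format [8B, align 8] → 8; @8: width [4B, align 4] → 12; @12: stride [1B, align 1] → 13; +3 tail pad (align 8); size 16, align 8
@0: prio [16B, align 2] → 16
@16: cpu [2B, align 2] → 18
@18: uid [2B, align 2] → 20
@20: start_time [8B, align 2] → 28
@28: gid [4B, align 2] → 32
@32: pid [4B, align 2] → 36
@36: refcount [4B, align 2] → 40
@40: state [1B, align 1] → 41
+1 tail pad (align 2)
size 42, align 2
array of 25: 25 × 42 = 1050

1050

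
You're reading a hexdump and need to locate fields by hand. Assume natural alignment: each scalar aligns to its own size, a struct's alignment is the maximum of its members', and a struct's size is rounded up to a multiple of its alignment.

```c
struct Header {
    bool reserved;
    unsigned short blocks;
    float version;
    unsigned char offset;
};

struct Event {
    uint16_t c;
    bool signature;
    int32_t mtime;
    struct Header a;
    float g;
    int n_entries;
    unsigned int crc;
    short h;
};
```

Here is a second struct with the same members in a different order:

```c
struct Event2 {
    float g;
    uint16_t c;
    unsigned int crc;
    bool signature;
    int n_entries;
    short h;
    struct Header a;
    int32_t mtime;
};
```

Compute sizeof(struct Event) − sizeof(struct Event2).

Header: reserved at 0 (size 1, align 1) → ends 1; pad 1 to align 2 for blocks; blocks at 2 (size 2, align 2) → ends 4; version at 4 (size 4, align 4) → ends 8; offset at 8 (size 1, align 1) → ends 9; tail pad 3 to reach multiple of 4; total 12 bytes, alignment 4
c at 0 (size 2, align 2) → ends 2
signature at 2 (size 1, align 1) → ends 3
pad 1 to align 4 for mtime
mtime at 4 (size 4, align 4) → ends 8
a at 8 (size 12, align 4) → ends 20
g at 20 (size 4, align 4) → ends 24
n_entries at 24 (size 4, align 4) → ends 28
crc at 28 (size 4, align 4) → ends 32
h at 32 (size 2, align 2) → ends 34
tail pad 2 to reach multiple of 4
total 36 bytes, alignment 4
— Event2 —
g at 0 (size 4, align 4) → ends 4
c at 4 (size 2, align 2) → ends 6
pad 2 to align 4 for crc
crc at 8 (size 4, align 4) → ends 12
signature at 12 (size 1, align 1) → ends 13
pad 3 to align 4 for n_entries
n_entries at 16 (size 4, align 4) → ends 20
h at 20 (size 2, align 2) → ends 22
pad 2 to align 4 for a
a at 24 (size 12, align 4) → ends 36
mtime at 36 (size 4, align 4) → ends 40
total 40 bytes, alignment 4
36 − 40 = -4

-4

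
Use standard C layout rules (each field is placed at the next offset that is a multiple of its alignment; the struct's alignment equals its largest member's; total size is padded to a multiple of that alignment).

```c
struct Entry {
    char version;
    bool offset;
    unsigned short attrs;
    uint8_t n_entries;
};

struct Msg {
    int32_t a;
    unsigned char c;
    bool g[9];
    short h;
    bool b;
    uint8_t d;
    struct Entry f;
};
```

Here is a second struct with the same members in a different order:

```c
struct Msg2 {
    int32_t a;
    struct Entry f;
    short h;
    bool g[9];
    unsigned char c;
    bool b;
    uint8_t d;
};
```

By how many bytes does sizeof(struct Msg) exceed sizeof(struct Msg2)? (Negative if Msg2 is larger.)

0

Entry: 0..1  version  (1B, 1-aligned); 1..2  offset  (1B, 1-aligned); 2..4  attrs  (2B, 2-aligned); 4..5  n_entries  (1B, 1-aligned); 5..6  -- tail padding (1B); sizeof = 6, alignof = 2
0..4  a  (4B, 4-aligned)
4..5  c  (1B, 1-aligned)
5..14  g  (9B, 1-aligned)
14..16  h  (2B, 2-aligned)
16..17  b  (1B, 1-aligned)
17..18  d  (1B, 1-aligned)
18..24  f  (6B, 2-aligned)
sizeof = 24, alignof = 4
— Msg2 —
0..4  a  (4B, 4-aligned)
4..10  f  (6B, 2-aligned)
10..12  h  (2B, 2-aligned)
12..21  g  (9B, 1-aligned)
21..22  c  (1B, 1-aligned)
22..23  b  (1B, 1-aligned)
23..24  d  (1B, 1-aligned)
sizeof = 24, alignof = 4
24 − 24 = 0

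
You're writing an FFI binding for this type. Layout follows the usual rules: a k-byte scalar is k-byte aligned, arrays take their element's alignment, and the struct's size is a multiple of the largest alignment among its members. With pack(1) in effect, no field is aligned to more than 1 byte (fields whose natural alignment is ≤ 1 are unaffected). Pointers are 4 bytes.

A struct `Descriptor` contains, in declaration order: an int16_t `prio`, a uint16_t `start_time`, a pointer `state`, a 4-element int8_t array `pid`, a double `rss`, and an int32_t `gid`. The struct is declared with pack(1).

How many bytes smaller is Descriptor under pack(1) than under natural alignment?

natural layout:
  0..2  prio  (2B, 2-aligned)
  2..4  start_time  (2B, 2-aligned)
  4..8  state  (4B, 4-aligned)
  8..12  pid  (4B, 1-aligned)
  12..16  -- padding (4B)
  16..24  rss  (8B, 8-aligned)
  24..28  gid  (4B, 4-aligned)
  28..32  -- tail padding (4B)
  sizeof = 32, alignof = 8
packed(1) layout:
  0..2  prio  (2B, 1-aligned)
  2..4  start_time  (2B, 1-aligned)
  4..8  state  (4B, 1-aligned)
  8..12  pid  (4B, 1-aligned)
  12..20  rss  (8B, 1-aligned)
  20..24  gid  (4B, 1-aligned)
  sizeof = 24, alignof = 1
32 − 24 = 8

8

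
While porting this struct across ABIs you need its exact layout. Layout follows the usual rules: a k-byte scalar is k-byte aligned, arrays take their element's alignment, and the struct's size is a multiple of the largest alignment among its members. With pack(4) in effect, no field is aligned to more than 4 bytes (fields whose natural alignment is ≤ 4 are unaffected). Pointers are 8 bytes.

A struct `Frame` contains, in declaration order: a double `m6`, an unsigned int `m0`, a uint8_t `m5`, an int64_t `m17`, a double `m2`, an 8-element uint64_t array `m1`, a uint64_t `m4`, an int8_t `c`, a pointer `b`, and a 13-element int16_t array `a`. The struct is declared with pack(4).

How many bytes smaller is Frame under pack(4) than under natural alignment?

8

natural layout:
  m6 at 0 (size 8, align 8) → ends 8
  m0 at 8 (size 4, align 4) → ends 12
  m5 at 12 (size 1, align 1) → ends 13
  pad 3 to align 8 for m17
  m17 at 16 (size 8, align 8) → ends 24
  m2 at 24 (size 8, align 8) → ends 32
  m1 at 32 (size 64, align 8) → ends 96
  m4 at 96 (size 8, align 8) → ends 104
  c at 104 (size 1, align 1) → ends 105
  pad 7 to align 8 for b
  b at 112 (size 8, align 8) → ends 120
  a at 120 (size 26, align 2) → ends 146
  tail pad 6 to reach multiple of 8
  total 152 bytes, alignment 8
packed(4) layout:
  m6 at 0 (size 8, align 4) → ends 8
  m0 at 8 (size 4, align 4) → ends 12
  m5 at 12 (size 1, align 1) → ends 13
  pad 3 to align 4 for m17
  m17 at 16 (size 8, align 4) → ends 24
  m2 at 24 (size 8, align 4) → ends 32
  m1 at 32 (size 64, align 4) → ends 96
  m4 at 96 (size 8, align 4) → ends 104
  c at 104 (size 1, align 1) → ends 105
  pad 3 to align 4 for b
  b at 108 (size 8, align 4) → ends 116
  a at 116 (size 26, align 2) → ends 142
  tail pad 2 to reach multiple of 4
  total 144 bytes, alignment 4
152 − 144 = 8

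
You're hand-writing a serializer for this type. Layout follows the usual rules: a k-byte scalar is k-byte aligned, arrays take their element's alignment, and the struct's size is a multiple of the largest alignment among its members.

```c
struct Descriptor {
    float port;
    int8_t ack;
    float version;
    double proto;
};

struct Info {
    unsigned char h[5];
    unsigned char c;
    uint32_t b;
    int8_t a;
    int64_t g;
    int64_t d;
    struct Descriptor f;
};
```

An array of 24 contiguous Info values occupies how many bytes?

Descriptor: 0..4  port  (4B, 4-aligned); 4..5  ack  (1B, 1-aligned); 5..8  -- padding (3B); 8..12  version  (4B, 4-aligned); 12..16  -- padding (4B); 16..24  proto  (8B, 8-aligned); sizeof = 24, alignof = 8
0..5  h  (5B, 1-aligned)
5..6  c  (1B, 1-aligned)
6..8  -- padding (2B)
8..12  b  (4B, 4-aligned)
12..13  a  (1B, 1-aligned)
13..16  -- padding (3B)
16..24  g  (8B, 8-aligned)
24..32  d  (8B, 8-aligned)
32..56  f  (24B, 8-aligned)
sizeof = 56, alignof = 8
array of 24: 24 × 56 = 1344

1344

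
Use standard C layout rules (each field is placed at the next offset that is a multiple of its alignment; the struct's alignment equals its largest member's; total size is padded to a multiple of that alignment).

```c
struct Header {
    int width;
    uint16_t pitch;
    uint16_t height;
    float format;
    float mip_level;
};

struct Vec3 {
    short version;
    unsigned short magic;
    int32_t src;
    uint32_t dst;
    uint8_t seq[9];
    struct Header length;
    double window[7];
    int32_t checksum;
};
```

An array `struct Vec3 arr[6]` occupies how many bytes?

624

Header: 0..4  width  (4B, 4-aligned); 4..6  pitch  (2B, 2-aligned); 6..8  height  (2B, 2-aligned); 8..12  format  (4B, 4-aligned); 12..16  mip_level  (4B, 4-aligned); sizeof = 16, alignof = 4
0..2  version  (2B, 2-aligned)
2..4  magic  (2B, 2-aligned)
4..8  src  (4B, 4-aligned)
8..12  dst  (4B, 4-aligned)
12..21  seq  (9B, 1-aligned)
21..24  -- padding (3B)
24..40  length  (16B, 4-aligned)
40..96  window  (56B, 8-aligned)
96..100  checksum  (4B, 4-aligned)
100..104  -- tail padding (4B)
sizeof = 104, alignof = 8
array of 6: 6 × 104 = 624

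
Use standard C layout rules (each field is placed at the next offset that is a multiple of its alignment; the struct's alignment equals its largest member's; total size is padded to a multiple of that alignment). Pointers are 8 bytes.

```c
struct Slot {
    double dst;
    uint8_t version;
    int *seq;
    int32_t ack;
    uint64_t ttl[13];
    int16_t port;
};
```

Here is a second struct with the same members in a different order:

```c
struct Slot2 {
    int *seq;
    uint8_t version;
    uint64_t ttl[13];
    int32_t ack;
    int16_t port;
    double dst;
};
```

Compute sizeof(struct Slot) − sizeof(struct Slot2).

dst at 0 (size 8, align 8) → ends 8
version at 8 (size 1, align 1) → ends 9
pad 7 to align 8 for seq
seq at 16 (size 8, align 8) → ends 24
ack at 24 (size 4, align 4) → ends 28
pad 4 to align 8 for ttl
ttl at 32 (size 104, align 8) → ends 136
port at 136 (size 2, align 2) → ends 138
tail pad 6 to reach multiple of 8
total 144 bytes, alignment 8
— Slot2 —
seq at 0 (size 8, align 8) → ends 8
version at 8 (size 1, align 1) → ends 9
pad 7 to align 8 for ttl
ttl at 16 (size 104, align 8) → ends 120
ack at 120 (size 4, align 4) → ends 124
port at 124 (size 2, align 2) → ends 126
pad 2 to align 8 for dst
dst at 128 (size 8, align 8) → ends 136
total 136 bytes, alignment 8
144 − 136 = 8

8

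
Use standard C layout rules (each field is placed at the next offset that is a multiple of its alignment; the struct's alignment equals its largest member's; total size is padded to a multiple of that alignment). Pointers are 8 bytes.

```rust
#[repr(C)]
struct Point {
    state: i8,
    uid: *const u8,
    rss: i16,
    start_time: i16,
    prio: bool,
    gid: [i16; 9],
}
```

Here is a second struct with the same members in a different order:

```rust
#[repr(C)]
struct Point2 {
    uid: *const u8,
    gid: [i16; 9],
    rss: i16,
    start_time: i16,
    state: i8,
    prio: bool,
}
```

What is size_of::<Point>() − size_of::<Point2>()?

state at 0 (size 1, align 1) → ends 1
pad 7 to align 8 for uid
uid at 8 (size 8, align 8) → ends 16
rss at 16 (size 2, align 2) → ends 18
start_time at 18 (size 2, align 2) → ends 20
prio at 20 (size 1, align 1) → ends 21
pad 1 to align 2 for gid
gid at 22 (size 18, align 2) → ends 40
total 40 bytes, alignment 8
— Point2 —
uid at 0 (size 8, align 8) → ends 8
gid at 8 (size 18, align 2) → ends 26
rss at 26 (size 2, align 2) → ends 28
start_time at 28 (size 2, align 2) → ends 30
state at 30 (size 1, align 1) → ends 31
prio at 31 (size 1, align 1) → ends 32
total 32 bytes, alignment 8
40 − 32 = 8

8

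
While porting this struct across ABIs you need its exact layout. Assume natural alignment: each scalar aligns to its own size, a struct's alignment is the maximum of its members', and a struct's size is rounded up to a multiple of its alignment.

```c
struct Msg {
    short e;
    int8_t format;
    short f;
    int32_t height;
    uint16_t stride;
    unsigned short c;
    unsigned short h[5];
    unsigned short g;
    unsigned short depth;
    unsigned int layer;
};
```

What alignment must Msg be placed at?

member alignments: e=2, format=1, f=2, height=4, stride=2, c=2, h=2, g=2, depth=2, layer=4
max = 4

4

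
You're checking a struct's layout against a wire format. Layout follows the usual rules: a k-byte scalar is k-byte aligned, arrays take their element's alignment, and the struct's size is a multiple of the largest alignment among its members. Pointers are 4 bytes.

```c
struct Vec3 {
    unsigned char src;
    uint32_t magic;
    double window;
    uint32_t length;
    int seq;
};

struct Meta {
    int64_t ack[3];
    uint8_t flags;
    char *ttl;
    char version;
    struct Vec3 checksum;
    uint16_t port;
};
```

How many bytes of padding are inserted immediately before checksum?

Vec3: src at 0 (size 1, align 1) → ends 1; pad 3 to align 4 for magic; magic at 4 (size 4, align 4) → ends 8; window at 8 (size 8, align 8) → ends 16; length at 16 (size 4, align 4) → ends 20; seq at 20 (size 4, align 4) → ends 24; total 24 bytes, alignment 8
ack at 0 (size 24, align 8) → ends 24
flags at 24 (size 1, align 1) → ends 25
pad 3 to align 4 for ttl
ttl at 28 (size 4, align 4) → ends 32
version at 32 (size 1, align 1) → ends 33
pad 7 to align 8 for checksum
checksum at 40 (size 24, align 8) → ends 64

7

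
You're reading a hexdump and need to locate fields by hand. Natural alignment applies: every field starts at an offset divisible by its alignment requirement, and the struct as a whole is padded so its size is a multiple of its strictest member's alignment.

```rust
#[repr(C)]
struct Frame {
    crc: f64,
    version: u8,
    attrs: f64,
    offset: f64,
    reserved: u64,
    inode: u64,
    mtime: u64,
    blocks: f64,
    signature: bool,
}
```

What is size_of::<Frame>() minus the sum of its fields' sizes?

14

0..8  crc  (8B, 8-aligned)
8..9  version  (1B, 1-aligned)
9..16  -- padding (7B)
16..24  attrs  (8B, 8-aligned)
24..32  offset  (8B, 8-aligned)
32..40  reserved  (8B, 8-aligned)
40..48  inode  (8B, 8-aligned)
48..56  mtime  (8B, 8-aligned)
56..64  blocks  (8B, 8-aligned)
64..65  signature  (1B, 1-aligned)
65..72  -- tail padding (7B)
sizeof = 72, alignof = 8
data bytes 58, size 72 → padding 14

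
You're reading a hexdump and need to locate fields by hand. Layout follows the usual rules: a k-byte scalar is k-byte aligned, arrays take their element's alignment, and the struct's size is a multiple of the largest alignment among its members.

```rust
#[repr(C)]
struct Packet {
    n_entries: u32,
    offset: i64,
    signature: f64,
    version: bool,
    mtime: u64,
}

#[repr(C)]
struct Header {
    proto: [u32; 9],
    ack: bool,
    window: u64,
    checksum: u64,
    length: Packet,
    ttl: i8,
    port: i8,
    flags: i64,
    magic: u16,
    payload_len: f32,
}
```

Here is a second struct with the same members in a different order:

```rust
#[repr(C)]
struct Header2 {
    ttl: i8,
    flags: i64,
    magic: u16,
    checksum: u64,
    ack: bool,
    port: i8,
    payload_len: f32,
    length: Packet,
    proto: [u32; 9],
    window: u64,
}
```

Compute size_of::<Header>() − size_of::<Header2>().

Packet: n_entries at 0 (size 4, align 4) → ends 4; pad 4 to align 8 for offset; offset at 8 (size 8, align 8) → ends 16; signature at 16 (size 8, align 8) → ends 24; version at 24 (size 1, align 1) → ends 25; pad 7 to align 8 for mtime; mtime at 32 (size 8, align 8) → ends 40; total 40 bytes, alignment 8
proto at 0 (size 36, align 4) → ends 36
ack at 36 (size 1, align 1) → ends 37
pad 3 to align 8 for window
window at 40 (size 8, align 8) → ends 48
checksum at 48 (size 8, align 8) → ends 56
length at 56 (size 40, align 8) → ends 96
ttl at 96 (size 1, align 1) → ends 97
port at 97 (size 1, align 1) → ends 98
pad 6 to align 8 for flags
flags at 104 (size 8, align 8) → ends 112
magic at 112 (size 2, align 2) → ends 114
pad 2 to align 4 for payload_len
payload_len at 116 (size 4, align 4) → ends 120
total 120 bytes, alignment 8
— Header2 —
ttl at 0 (size 1, align 1) → ends 1
pad 7 to align 8 for flags
flags at 8 (size 8, align 8) → ends 16
magic at 16 (size 2, align 2) → ends 18
pad 6 to align 8 for checksum
checksum at 24 (size 8, align 8) → ends 32
ack at 32 (size 1, align 1) → ends 33
port at 33 (size 1, align 1) → ends 34
pad 2 to align 4 for payload_len
payload_len at 36 (size 4, align 4) → ends 40
length at 40 (size 40, align 8) → ends 80
proto at 80 (size 36, align 4) → ends 116
pad 4 to align 8 for window
window at 120 (size 8, align 8) → ends 128
total 128 bytes, alignment 8
120 − 128 = -8

-8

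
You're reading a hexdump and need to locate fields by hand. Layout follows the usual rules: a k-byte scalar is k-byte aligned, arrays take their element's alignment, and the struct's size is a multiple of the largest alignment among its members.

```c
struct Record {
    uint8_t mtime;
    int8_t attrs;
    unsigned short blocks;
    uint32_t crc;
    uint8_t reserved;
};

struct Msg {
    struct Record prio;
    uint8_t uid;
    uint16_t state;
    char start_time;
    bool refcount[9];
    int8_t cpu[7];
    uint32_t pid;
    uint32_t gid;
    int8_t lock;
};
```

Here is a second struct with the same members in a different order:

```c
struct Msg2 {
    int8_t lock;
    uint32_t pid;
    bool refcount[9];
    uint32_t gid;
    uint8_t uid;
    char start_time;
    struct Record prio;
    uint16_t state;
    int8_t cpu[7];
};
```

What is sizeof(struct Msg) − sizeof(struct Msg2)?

Record: mtime at 0 (size 1, align 1) → ends 1; attrs at 1 (size 1, align 1) → ends 2; blocks at 2 (size 2, align 2) → ends 4; crc at 4 (size 4, align 4) → ends 8; reserved at 8 (size 1, align 1) → ends 9; tail pad 3 to reach multiple of 4; total 12 bytes, alignment 4
prio at 0 (size 12, align 4) → ends 12
uid at 12 (size 1, align 1) → ends 13
pad 1 to align 2 for state
state at 14 (size 2, align 2) → ends 16
start_time at 16 (size 1, align 1) → ends 17
refcount at 17 (size 9, align 1) → ends 26
cpu at 26 (size 7, align 1) → ends 33
pad 3 to align 4 for pid
pid at 36 (size 4, align 4) → ends 40
gid at 40 (size 4, align 4) → ends 44
lock at 44 (size 1, align 1) → ends 45
tail pad 3 to reach multiple of 4
total 48 bytes, alignment 4
— Msg2 —
lock at 0 (size 1, align 1) → ends 1
pad 3 to align 4 for pid
pid at 4 (size 4, align 4) → ends 8
refcount at 8 (size 9, align 1) → ends 17
pad 3 to align 4 for gid
gid at 20 (size 4, align 4) → ends 24
uid at 24 (size 1, align 1) → ends 25
start_time at 25 (size 1, align 1) → ends 26
pad 2 to align 4 for prio
prio at 28 (size 12, align 4) → ends 40
state at 40 (size 2, align 2) → ends 42
cpu at 42 (size 7, align 1) → ends 49
tail pad 3 to reach multiple of 4
total 52 bytes, alignment 4
48 − 52 = -4

-4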